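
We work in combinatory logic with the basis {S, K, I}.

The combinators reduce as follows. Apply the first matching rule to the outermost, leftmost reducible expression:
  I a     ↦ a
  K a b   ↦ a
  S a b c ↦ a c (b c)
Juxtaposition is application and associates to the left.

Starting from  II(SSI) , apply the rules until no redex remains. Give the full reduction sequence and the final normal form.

  start: II(SSI)
  →1  I(SSI)
  →2  SSI

Answer: normal form = SSI  (in 2 steps)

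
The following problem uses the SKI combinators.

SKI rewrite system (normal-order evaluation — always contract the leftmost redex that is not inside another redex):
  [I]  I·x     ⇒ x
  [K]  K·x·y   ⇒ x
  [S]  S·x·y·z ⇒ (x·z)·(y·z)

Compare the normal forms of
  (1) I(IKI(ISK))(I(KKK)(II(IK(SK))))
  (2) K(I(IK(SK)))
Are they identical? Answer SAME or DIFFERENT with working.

Answer: SAME — A ⇓ K(K(SK)), B ⇓ K(K(SK))

Derivation:
Term A:
  start: I(IKI(ISK))(I(KKK)(II(IK(SK))))
  →1  IKI(ISK)(I(KKK)(II(IK(SK))))
  →2  KI(ISK)(I(KKK)(II(IK(SK))))
  →3  I(I(KKK)(II(IK(SK))))
  →4  I(KKK)(II(IK(SK)))
  →5  KKK(II(IK(SK)))
  →6  K(II(IK(SK)))
  →7  K(I(IK(SK)))
  →8  K(IK(SK))
  →9  K(K(SK))

Term B:
  start: K(I(IK(SK)))
  →1  K(IK(SK))
  →2  K(K(SK))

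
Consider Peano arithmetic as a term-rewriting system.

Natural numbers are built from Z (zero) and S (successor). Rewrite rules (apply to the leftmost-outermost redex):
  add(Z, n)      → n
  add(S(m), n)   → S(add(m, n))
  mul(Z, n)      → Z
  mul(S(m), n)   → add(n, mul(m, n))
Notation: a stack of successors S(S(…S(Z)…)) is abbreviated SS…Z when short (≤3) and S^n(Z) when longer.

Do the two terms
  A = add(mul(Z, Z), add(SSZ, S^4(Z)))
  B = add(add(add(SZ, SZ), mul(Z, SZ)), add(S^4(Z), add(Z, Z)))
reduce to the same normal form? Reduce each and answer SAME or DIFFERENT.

Term A:
  start: add(mul(Z, Z), add(SSZ, S^4(Z)))
  [1] add(Z, add(SSZ, S^4(Z)))
  [2] add(SSZ, S^4(Z))
  [3] S(add(SZ, S^4(Z)))
  [4] S(S(add(Z, S^4(Z))))
  [5] S^6(Z)

Term B:
  start: add(add(add(SZ, SZ), mul(Z, SZ)), add(S^4(Z), add(Z, Z)))
  [1] add(add(S(add(Z, SZ)), mul(Z, SZ)), add(S^4(Z), add(Z, Z)))
  [2] add(S(add(add(Z, SZ), mul(Z, SZ))), add(S^4(Z), add(Z, Z)))
  [3] S(add(add(add(Z, SZ), mul(Z, SZ)), add(S^4(Z), add(Z, Z))))
  [4] S(add(add(SZ, mul(Z, SZ)), add(S^4(Z), add(Z, Z))))
  [5] S(add(S(add(Z, mul(Z, SZ))), add(S^4(Z), add(Z, Z))))
  [6] S(S(add(add(Z, mul(Z, SZ)), add(S^4(Z), add(Z, Z)))))
  [7] S(S(add(mul(Z, SZ), add(S^4(Z), add(Z, Z)))))
  [8] S(S(add(Z, add(S^4(Z), add(Z, Z)))))
  [9] S(S(add(S^4(Z), add(Z, Z))))
  [10] S(S(S(add(SSSZ, add(Z, Z)))))
  [11] S(S(S(S(add(SSZ, add(Z, Z))))))
  [12] S(S(S(S(S(add(SZ, add(Z, Z)))))))
  [13] S(S(S(S(S(S(add(Z, add(Z, Z))))))))
  [14] S(S(S(S(S(S(add(Z, Z)))))))
  [15] S^6(Z)

Answer: SAME — A ⇓ S^6(Z), B ⇓ S^6(Z)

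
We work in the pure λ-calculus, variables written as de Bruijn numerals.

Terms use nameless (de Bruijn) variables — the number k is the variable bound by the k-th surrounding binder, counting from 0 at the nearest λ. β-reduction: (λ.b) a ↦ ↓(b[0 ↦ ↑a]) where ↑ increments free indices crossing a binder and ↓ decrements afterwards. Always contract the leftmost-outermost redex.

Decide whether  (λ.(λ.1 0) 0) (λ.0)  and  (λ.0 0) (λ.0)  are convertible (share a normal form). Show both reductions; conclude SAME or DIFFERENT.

Answer: SAME — A ⇓ λ.0, B ⇓ λ.0

Working:
Term A:
  start: (λ.(λ.1 0) 0) (λ.0)
  step 1: (λ.(λ.0) 0) (λ.0)
  step 2: (λ.0) (λ.0)
  step 3: λ.0

Term B:
  start: (λ.0 0) (λ.0)
  step 1: (λ.0) (λ.0)
  step 2: λ.0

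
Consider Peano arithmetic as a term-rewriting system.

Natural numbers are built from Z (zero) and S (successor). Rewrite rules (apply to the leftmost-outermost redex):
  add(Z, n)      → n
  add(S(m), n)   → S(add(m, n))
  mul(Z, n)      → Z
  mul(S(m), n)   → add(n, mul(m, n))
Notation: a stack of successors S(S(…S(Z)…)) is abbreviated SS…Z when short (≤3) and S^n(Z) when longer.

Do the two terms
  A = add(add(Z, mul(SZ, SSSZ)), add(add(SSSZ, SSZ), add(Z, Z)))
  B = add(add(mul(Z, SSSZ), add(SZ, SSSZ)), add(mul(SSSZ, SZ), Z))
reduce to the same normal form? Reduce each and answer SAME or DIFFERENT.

Term A:
  start: add(add(Z, mul(SZ, SSSZ)), add(add(SSSZ, SSZ), add(Z, Z)))
  step 1: add(mul(SZ, SSSZ), add(add(SSSZ, SSZ), add(Z, Z)))
  step 2: add(add(SSSZ, mul(Z, SSSZ)), add(add(SSSZ, SSZ), add(Z, Z)))
  step 3: add(S(add(SSZ, mul(Z, SSSZ))), add(add(SSSZ, SSZ), add(Z, Z)))
  step 4: S(add(add(SSZ, mul(Z, SSSZ)), add(add(SSSZ, SSZ), add(Z, Z))))
  step 5: S(add(S(add(SZ, mul(Z, SSSZ))), add(add(SSSZ, SSZ), add(Z, Z))))
  step 6: S(S(add(add(SZ, mul(Z, SSSZ)), add(add(SSSZ, SSZ), add(Z, Z)))))
  step 7: S(S(add(S(add(Z, mul(Z, SSSZ))), add(add(SSSZ, SSZ), add(Z, Z)))))
  step 8: S(S(S(add(add(Z, mul(Z, SSSZ)), add(add(SSSZ, SSZ), add(Z, Z))))))
  step 9: S(S(S(add(mul(Z, SSSZ), add(add(SSSZ, SSZ), add(Z, Z))))))
  step 10: S(S(S(add(Z, add(add(SSSZ, SSZ), add(Z, Z))))))
  step 11: S(S(S(add(add(SSSZ, SSZ), add(Z, Z)))))
  step 12: S(S(S(add(S(add(SSZ, SSZ)), add(Z, Z)))))
  step 13: S(S(S(S(add(add(SSZ, SSZ), add(Z, Z))))))
  step 14: S(S(S(S(add(S(add(SZ, SSZ)), add(Z, Z))))))
  step 15: S(S(S(S(S(add(add(SZ, SSZ), add(Z, Z)))))))
  step 16: S(S(S(S(S(add(S(add(Z, SSZ)), add(Z, Z)))))))
  step 17: S(S(S(S(S(S(add(add(Z, SSZ), add(Z, Z))))))))
  step 18: S(S(S(S(S(S(add(SSZ, add(Z, Z))))))))
  step 19: S(S(S(S(S(S(S(add(SZ, add(Z, Z)))))))))
  step 20: S(S(S(S(S(S(S(S(add(Z, add(Z, Z))))))))))
  step 21: S(S(S(S(S(S(S(S(add(Z, Z)))))))))
  step 22: S^8(Z)

Term B:
  start: add(add(mul(Z, SSSZ), add(SZ, SSSZ)), add(mul(SSSZ, SZ), Z))
  step 1: add(add(Z, add(SZ, SSSZ)), add(mul(SSSZ, SZ), Z))
  step 2: add(add(SZ, SSSZ), add(mul(SSSZ, SZ), Z))
  step 3: add(S(add(Z, SSSZ)), add(mul(SSSZ, SZ), Z))
  step 4: S(add(add(Z, SSSZ), add(mul(SSSZ, SZ), Z)))
  step 5: S(add(SSSZ, add(mul(SSSZ, SZ), Z)))
  step 6: S(S(add(SSZ, add(mul(SSSZ, SZ), Z))))
  step 7: S(S(S(add(SZ, add(mul(SSSZ, SZ), Z)))))
  step 8: S(S(S(S(add(Z, add(mul(SSSZ, SZ), Z))))))
  step 9: S(S(S(S(add(mul(SSSZ, SZ), Z)))))
  step 10: S(S(S(S(add(add(SZ, mul(SSZ, SZ)), Z)))))
  step 11: S(S(S(S(add(S(add(Z, mul(SSZ, SZ))), Z)))))
  step 12: S(S(S(S(S(add(add(Z, mul(SSZ, SZ)), Z))))))
  step 13: S(S(S(S(S(add(mul(SSZ, SZ), Z))))))
  step 14: S(S(S(S(S(add(add(SZ, mul(SZ, SZ)), Z))))))
  step 15: S(S(S(S(S(add(S(add(Z, mul(SZ, SZ))), Z))))))
  step 16: S(S(S(S(S(S(add(add(Z, mul(SZ, SZ)), Z)))))))
  step 17: S(S(S(S(S(S(add(mul(SZ, SZ), Z)))))))
  step 18: S(S(S(S(S(S(add(add(SZ, mul(Z, SZ)), Z)))))))
  step 19: S(S(S(S(S(S(add(S(add(Z, mul(Z, SZ))), Z)))))))
  step 20: S(S(S(S(S(S(S(add(add(Z, mul(Z, SZ)), Z))))))))
  step 21: S(S(S(S(S(S(S(add(mul(Z, SZ), Z))))))))
  step 22: S(S(S(S(S(S(S(add(Z, Z))))))))
  step 23: S^7(Z)

Answer: DIFFERENT — A ⇓ S^8(Z), B ⇓ S^7(Z)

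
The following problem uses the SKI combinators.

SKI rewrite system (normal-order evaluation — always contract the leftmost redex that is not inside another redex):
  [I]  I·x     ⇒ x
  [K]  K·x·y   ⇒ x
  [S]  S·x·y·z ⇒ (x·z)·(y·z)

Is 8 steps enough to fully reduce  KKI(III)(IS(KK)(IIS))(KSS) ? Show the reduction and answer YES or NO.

  start: KKI(III)(IS(KK)(IIS))(KSS)
  →1  K(III)(IS(KK)(IIS))(KSS)
  →2  III(KSS)
  →3  II(KSS)
  →4  I(KSS)
  →5  KSS
  →6  S

Answer: YES — reaches normal form S in 6 ≤ 8 steps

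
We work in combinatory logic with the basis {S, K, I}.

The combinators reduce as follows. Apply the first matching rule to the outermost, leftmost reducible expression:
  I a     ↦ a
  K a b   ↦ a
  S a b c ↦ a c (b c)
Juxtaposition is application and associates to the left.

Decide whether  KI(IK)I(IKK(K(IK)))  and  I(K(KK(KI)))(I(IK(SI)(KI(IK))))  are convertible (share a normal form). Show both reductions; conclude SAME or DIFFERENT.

Answer: SAME — A ⇓ K, B ⇓ K

Reduction:
Term A:
  start: KI(IK)I(IKK(K(IK)))
  [1] II(IKK(K(IK)))
  [2] I(IKK(K(IK)))
  [3] IKK(K(IK))
  [4] KK(K(IK))
  [5] K

Term B:
  start: I(K(KK(KI)))(I(IK(SI)(KI(IK))))
  [1] K(KK(KI))(I(IK(SI)(KI(IK))))
  [2] KK(KI)
  [3] K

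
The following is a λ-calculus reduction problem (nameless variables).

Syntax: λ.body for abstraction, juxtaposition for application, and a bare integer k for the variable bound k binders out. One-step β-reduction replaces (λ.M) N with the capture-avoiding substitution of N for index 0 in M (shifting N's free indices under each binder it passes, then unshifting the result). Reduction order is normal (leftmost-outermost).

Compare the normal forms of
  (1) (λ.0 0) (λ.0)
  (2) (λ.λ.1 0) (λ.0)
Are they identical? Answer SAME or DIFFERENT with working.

Term A:
  start: (λ.0 0) (λ.0)
  step 1: (λ.0) (λ.0)
  step 2: λ.0

Term B:
  start: (λ.λ.1 0) (λ.0)
  step 1: λ.(λ.0) 0
  step 2: λ.0

Answer: SAME — A ⇓ λ.0, B ⇓ λ.0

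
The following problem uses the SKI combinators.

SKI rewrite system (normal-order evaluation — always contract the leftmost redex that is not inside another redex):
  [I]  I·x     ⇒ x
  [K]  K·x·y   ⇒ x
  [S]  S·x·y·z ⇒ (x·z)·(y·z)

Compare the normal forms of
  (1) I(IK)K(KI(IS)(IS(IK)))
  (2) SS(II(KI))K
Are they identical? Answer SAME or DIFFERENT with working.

Answer: DIFFERENT — A ⇓ K, B ⇓ SKI

Derivation:
Term A:
  start: I(IK)K(KI(IS)(IS(IK)))
  →1  IKK(KI(IS)(IS(IK)))
  →2  KK(KI(IS)(IS(IK)))
  →3  K

Term B:
  start: SS(II(KI))K
  →1  SK(II(KI)K)
  →2  SK(I(KI)K)
  →3  SK(KIK)
  →4  SKI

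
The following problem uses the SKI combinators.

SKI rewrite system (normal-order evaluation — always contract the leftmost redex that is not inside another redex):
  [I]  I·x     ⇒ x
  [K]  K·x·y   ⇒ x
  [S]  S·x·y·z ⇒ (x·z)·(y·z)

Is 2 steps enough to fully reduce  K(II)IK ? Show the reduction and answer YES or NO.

Answer: NO — after 2 steps the term is IK, not yet normal

Derivation:
  start: K(II)IK
  →1  IIK
  →2  IK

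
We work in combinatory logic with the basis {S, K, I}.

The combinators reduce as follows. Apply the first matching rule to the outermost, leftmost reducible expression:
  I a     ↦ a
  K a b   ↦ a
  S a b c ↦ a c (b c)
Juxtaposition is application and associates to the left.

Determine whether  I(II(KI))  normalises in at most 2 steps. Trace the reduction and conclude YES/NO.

Answer: NO — after 2 steps the term is I(KI), not yet normal

Working:
  start: I(II(KI))
  step 1: II(KI)
  step 2: I(KI)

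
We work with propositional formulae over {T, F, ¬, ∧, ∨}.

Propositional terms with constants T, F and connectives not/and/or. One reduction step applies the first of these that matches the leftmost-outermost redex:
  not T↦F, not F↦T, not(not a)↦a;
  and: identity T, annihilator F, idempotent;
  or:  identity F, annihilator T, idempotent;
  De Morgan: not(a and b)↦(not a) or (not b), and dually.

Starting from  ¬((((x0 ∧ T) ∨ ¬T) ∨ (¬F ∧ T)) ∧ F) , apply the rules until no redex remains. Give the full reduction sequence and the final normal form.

Answer: normal form = T  (in 15 steps)

Reduction:
  start: ¬((((x0 ∧ T) ∨ ¬T) ∨ (¬F ∧ T)) ∧ F)
  step 1: ¬(((x0 ∧ T) ∨ ¬T) ∨ (¬F ∧ T)) ∨ ¬F
  step 2: (¬((x0 ∧ T) ∨ ¬T) ∧ ¬(¬F ∧ T)) ∨ ¬F
  step 3: ((¬(x0 ∧ T) ∧ ¬¬T) ∧ ¬(¬F ∧ T)) ∨ ¬F
  step 4: (((¬x0 ∨ ¬T) ∧ ¬¬T) ∧ ¬(¬F ∧ T)) ∨ ¬F
  step 5: (((¬x0 ∨ F) ∧ ¬¬T) ∧ ¬(¬F ∧ T)) ∨ ¬F
  step 6: ((¬x0 ∧ ¬¬T) ∧ ¬(¬F ∧ T)) ∨ ¬F
  step 7: ((¬x0 ∧ T) ∧ ¬(¬F ∧ T)) ∨ ¬F
  step 8: (¬x0 ∧ ¬(¬F ∧ T)) ∨ ¬F
  step 9: (¬x0 ∧ (¬¬F ∨ ¬T)) ∨ ¬F
  step 10: (¬x0 ∧ (F ∨ ¬T)) ∨ ¬F
  step 11: (¬x0 ∧ ¬T) ∨ ¬F
  step 12: (¬x0 ∧ F) ∨ ¬F
  step 13: F ∨ ¬F
  step 14: ¬F
  step 15: T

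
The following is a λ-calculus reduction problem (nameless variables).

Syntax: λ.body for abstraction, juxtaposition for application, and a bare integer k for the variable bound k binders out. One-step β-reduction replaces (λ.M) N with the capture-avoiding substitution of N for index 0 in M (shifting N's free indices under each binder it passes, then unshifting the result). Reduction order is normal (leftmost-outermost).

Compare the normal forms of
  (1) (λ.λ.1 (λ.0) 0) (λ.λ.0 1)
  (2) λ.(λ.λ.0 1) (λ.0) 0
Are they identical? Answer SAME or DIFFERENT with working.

Term A:
  start: (λ.λ.1 (λ.0) 0) (λ.λ.0 1)
  →1  λ.(λ.λ.0 1) (λ.0) 0
  →2  λ.(λ.0 (λ.0)) 0
  →3  λ.0 (λ.0)

Term B:
  start: λ.(λ.λ.0 1) (λ.0) 0
  →1  λ.(λ.0 (λ.0)) 0
  →2  λ.0 (λ.0)

Answer: SAME — A ⇓ λ.0 (λ.0), B ⇓ λ.0 (λ.0)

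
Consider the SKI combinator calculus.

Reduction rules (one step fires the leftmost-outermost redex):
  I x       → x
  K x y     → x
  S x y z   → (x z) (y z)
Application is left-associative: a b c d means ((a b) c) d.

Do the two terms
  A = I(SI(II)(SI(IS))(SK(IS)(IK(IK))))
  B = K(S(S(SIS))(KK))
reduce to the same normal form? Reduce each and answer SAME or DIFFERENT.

Answer: SAME — A ⇓ K(S(S(SIS))(KK)), B ⇓ K(S(S(SIS))(KK))

Derivation:
Term A:
  start: I(SI(II)(SI(IS))(SK(IS)(IK(IK))))
  →1  SI(II)(SI(IS))(SK(IS)(IK(IK)))
  →2  I(SI(IS))(II(SI(IS)))(SK(IS)(IK(IK)))
  →3  SI(IS)(II(SI(IS)))(SK(IS)(IK(IK)))
  →4  I(II(SI(IS)))(IS(II(SI(IS))))(SK(IS)(IK(IK)))
  →5  II(SI(IS))(IS(II(SI(IS))))(SK(IS)(IK(IK)))
  →6  I(SI(IS))(IS(II(SI(IS))))(SK(IS)(IK(IK)))
  →7  SI(IS)(IS(II(SI(IS))))(SK(IS)(IK(IK)))
  →8  I(IS(II(SI(IS))))(IS(IS(II(SI(IS)))))(SK(IS)(IK(IK)))
  →9  IS(II(SI(IS)))(IS(IS(II(SI(IS)))))(SK(IS)(IK(IK)))
  →10  S(II(SI(IS)))(IS(IS(II(SI(IS)))))(SK(IS)(IK(IK)))
  →11  II(SI(IS))(SK(IS)(IK(IK)))(IS(IS(II(SI(IS))))(SK(IS)(IK(IK))))
  →12  I(SI(IS))(SK(IS)(IK(IK)))(IS(IS(II(SI(IS))))(SK(IS)(IK(IK))))
  →13  SI(IS)(SK(IS)(IK(IK)))(IS(IS(II(SI(IS))))(SK(IS)(IK(IK))))
  →14  I(SK(IS)(IK(IK)))(IS(SK(IS)(IK(IK))))(IS(IS(II(SI(IS))))(SK(IS)(IK(IK))))
  →15  SK(IS)(IK(IK))(IS(SK(IS)(IK(IK))))(IS(IS(II(SI(IS))))(SK(IS)(IK(IK))))
  →16  K(IK(IK))(IS(IK(IK)))(IS(SK(IS)(IK(IK))))(IS(IS(II(SI(IS))))(SK(IS)(IK(IK))))
  →17  IK(IK)(IS(SK(IS)(IK(IK))))(IS(IS(II(SI(IS))))(SK(IS)(IK(IK))))
  →18  K(IK)(IS(SK(IS)(IK(IK))))(IS(IS(II(SI(IS))))(SK(IS)(IK(IK))))
  →19  IK(IS(IS(II(SI(IS))))(SK(IS)(IK(IK))))
  →20  K(IS(IS(II(SI(IS))))(SK(IS)(IK(IK))))
  →21  K(S(IS(II(SI(IS))))(SK(IS)(IK(IK))))
  →22  K(S(S(II(SI(IS))))(SK(IS)(IK(IK))))
  →23  K(S(S(I(SI(IS))))(SK(IS)(IK(IK))))
  →24  K(S(S(SI(IS)))(SK(IS)(IK(IK))))
  →25  K(S(S(SIS))(SK(IS)(IK(IK))))
  →26  K(S(S(SIS))(K(IK(IK))(IS(IK(IK)))))
  →27  K(S(S(SIS))(IK(IK)))
  →28  K(S(S(SIS))(K(IK)))
  →29  K(S(S(SIS))(KK))

Term B:
  start: K(S(S(SIS))(KK))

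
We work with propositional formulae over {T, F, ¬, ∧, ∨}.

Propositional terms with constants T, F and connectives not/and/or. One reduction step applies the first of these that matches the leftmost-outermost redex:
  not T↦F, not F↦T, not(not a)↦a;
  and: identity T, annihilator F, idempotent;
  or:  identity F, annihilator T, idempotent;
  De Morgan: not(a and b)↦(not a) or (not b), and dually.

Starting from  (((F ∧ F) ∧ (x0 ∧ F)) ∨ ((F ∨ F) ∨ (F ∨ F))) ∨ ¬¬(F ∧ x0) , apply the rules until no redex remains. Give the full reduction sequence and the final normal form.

  start: (((F ∧ F) ∧ (x0 ∧ F)) ∨ ((F ∨ F) ∨ (F ∨ F))) ∨ ¬¬(F ∧ x0)
  [1] ((F ∧ (x0 ∧ F)) ∨ ((F ∨ F) ∨ (F ∨ F))) ∨ ¬¬(F ∧ x0)
  [2] (F ∨ ((F ∨ F) ∨ (F ∨ F))) ∨ ¬¬(F ∧ x0)
  [3] ((F ∨ F) ∨ (F ∨ F)) ∨ ¬¬(F ∧ x0)
  [4] (F ∨ F) ∨ ¬¬(F ∧ x0)
  [5] F ∨ ¬¬(F ∧ x0)
  [6] ¬¬(F ∧ x0)
  [7] F ∧ x0
  [8] F

Answer: normal form = F  (in 8 steps)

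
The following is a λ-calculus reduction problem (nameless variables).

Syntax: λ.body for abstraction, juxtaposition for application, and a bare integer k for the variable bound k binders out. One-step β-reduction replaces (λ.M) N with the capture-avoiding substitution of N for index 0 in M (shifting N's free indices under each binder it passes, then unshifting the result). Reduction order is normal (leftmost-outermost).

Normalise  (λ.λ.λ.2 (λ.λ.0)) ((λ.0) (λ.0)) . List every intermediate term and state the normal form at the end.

Answer: normal form = λ.λ.λ.λ.0  (in 3 steps)

Derivation:
  start: (λ.λ.λ.2 (λ.λ.0)) ((λ.0) (λ.0))
  [1] λ.λ.(λ.0) (λ.0) (λ.λ.0)
  [2] λ.λ.(λ.0) (λ.λ.0)
  [3] λ.λ.λ.λ.0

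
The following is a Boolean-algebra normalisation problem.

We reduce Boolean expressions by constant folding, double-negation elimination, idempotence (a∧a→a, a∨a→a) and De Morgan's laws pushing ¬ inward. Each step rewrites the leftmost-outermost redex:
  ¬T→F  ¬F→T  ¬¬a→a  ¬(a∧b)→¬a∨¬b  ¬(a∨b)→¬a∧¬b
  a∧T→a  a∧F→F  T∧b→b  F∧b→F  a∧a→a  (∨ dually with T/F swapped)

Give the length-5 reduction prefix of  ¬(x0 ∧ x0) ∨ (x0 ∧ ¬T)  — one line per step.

Answer: after 5 steps: ¬x0

Reduction:
  start: ¬(x0 ∧ x0) ∨ (x0 ∧ ¬T)
  [1] (¬x0 ∨ ¬x0) ∨ (x0 ∧ ¬T)
  [2] ¬x0 ∨ (x0 ∧ ¬T)
  [3] ¬x0 ∨ (x0 ∧ F)
  [4] ¬x0 ∨ F
  [5] ¬x0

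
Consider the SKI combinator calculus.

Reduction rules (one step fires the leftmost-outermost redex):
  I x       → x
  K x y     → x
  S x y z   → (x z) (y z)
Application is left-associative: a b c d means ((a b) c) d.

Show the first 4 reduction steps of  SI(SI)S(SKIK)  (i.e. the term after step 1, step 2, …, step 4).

Answer: after 4 steps: S(SIS)K

Derivation:
  start: SI(SI)S(SKIK)
  [1] IS(SIS)(SKIK)
  [2] S(SIS)(SKIK)
  [3] S(SIS)(KK(IK))
  [4] S(SIS)K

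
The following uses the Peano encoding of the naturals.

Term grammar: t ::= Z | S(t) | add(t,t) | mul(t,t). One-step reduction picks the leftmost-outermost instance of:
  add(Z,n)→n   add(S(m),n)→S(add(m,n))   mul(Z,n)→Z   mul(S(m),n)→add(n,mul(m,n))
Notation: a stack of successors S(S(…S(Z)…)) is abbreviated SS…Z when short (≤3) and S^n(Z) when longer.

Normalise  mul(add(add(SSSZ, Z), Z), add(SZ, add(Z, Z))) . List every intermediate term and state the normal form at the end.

Answer: normal form = SSSZ  (in 27 steps)

Working:
  start: mul(add(add(SSSZ, Z), Z), add(SZ, add(Z, Z)))
  step 1: mul(add(S(add(SSZ, Z)), Z), add(SZ, add(Z, Z)))
  step 2: mul(S(add(add(SSZ, Z), Z)), add(SZ, add(Z, Z)))
  step 3: add(add(SZ, add(Z, Z)), mul(add(add(SSZ, Z), Z), add(SZ, add(Z, Z))))
  step 4: add(S(add(Z, add(Z, Z))), mul(add(add(SSZ, Z), Z), add(SZ, add(Z, Z))))
  step 5: S(add(add(Z, add(Z, Z)), mul(add(add(SSZ, Z), Z), add(SZ, add(Z, Z)))))
  step 6: S(add(add(Z, Z), mul(add(add(SSZ, Z), Z), add(SZ, add(Z, Z)))))
  step 7: S(add(Z, mul(add(add(SSZ, Z), Z), add(SZ, add(Z, Z)))))
  step 8: S(mul(add(add(SSZ, Z), Z), add(SZ, add(Z, Z))))
  step 9: S(mul(add(S(add(SZ, Z)), Z), add(SZ, add(Z, Z))))
  step 10: S(mul(S(add(add(SZ, Z), Z)), add(SZ, add(Z, Z))))
  step 11: S(add(add(SZ, add(Z, Z)), mul(add(add(SZ, Z), Z), add(SZ, add(Z, Z)))))
  step 12: S(add(S(add(Z, add(Z, Z))), mul(add(add(SZ, Z), Z), add(SZ, add(Z, Z)))))
  step 13: S(S(add(add(Z, add(Z, Z)), mul(add(add(SZ, Z), Z), add(SZ, add(Z, Z))))))
  step 14: S(S(add(add(Z, Z), mul(add(add(SZ, Z), Z), add(SZ, add(Z, Z))))))
  step 15: S(S(add(Z, mul(add(add(SZ, Z), Z), add(SZ, add(Z, Z))))))
  step 16: S(S(mul(add(add(SZ, Z), Z), add(SZ, add(Z, Z)))))
  step 17: S(S(mul(add(S(add(Z, Z)), Z), add(SZ, add(Z, Z)))))
  step 18: S(S(mul(S(add(add(Z, Z), Z)), add(SZ, add(Z, Z)))))
  step 19: S(S(add(add(SZ, add(Z, Z)), mul(add(add(Z, Z), Z), add(SZ, add(Z, Z))))))
  step 20: S(S(add(S(add(Z, add(Z, Z))), mul(add(add(Z, Z), Z), add(SZ, add(Z, Z))))))
  step 21: S(S(S(add(add(Z, add(Z, Z)), mul(add(add(Z, Z), Z), add(SZ, add(Z, Z)))))))
  step 22: S(S(S(add(add(Z, Z), mul(add(add(Z, Z), Z), add(SZ, add(Z, Z)))))))
  step 23: S(S(S(add(Z, mul(add(add(Z, Z), Z), add(SZ, add(Z, Z)))))))
  step 24: S(S(S(mul(add(add(Z, Z), Z), add(SZ, add(Z, Z))))))
  step 25: S(S(S(mul(add(Z, Z), add(SZ, add(Z, Z))))))
  step 26: S(S(S(mul(Z, add(SZ, add(Z, Z))))))
  step 27: SSSZ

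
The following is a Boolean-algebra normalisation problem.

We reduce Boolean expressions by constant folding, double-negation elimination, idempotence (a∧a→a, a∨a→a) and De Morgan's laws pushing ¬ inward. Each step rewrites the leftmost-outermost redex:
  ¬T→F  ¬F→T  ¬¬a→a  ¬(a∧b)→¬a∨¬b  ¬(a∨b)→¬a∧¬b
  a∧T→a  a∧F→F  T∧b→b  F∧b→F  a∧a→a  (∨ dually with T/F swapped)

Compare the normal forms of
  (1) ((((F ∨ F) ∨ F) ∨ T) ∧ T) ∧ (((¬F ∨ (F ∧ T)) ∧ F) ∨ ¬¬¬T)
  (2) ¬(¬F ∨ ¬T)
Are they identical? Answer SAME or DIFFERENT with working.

Answer: SAME — A ⇓ F, B ⇓ F

Working:
Term A:
  start: ((((F ∨ F) ∨ F) ∨ T) ∧ T) ∧ (((¬F ∨ (F ∧ T)) ∧ F) ∨ ¬¬¬T)
  →1  (((F ∨ F) ∨ F) ∨ T) ∧ (((¬F ∨ (F ∧ T)) ∧ F) ∨ ¬¬¬T)
  →2  T ∧ (((¬F ∨ (F ∧ T)) ∧ F) ∨ ¬¬¬T)
  →3  ((¬F ∨ (F ∧ T)) ∧ F) ∨ ¬¬¬T
  →4  F ∨ ¬¬¬T
  →5  ¬¬¬T
  →6  ¬T
  →7  F

Term B:
  start: ¬(¬F ∨ ¬T)
  →1  ¬¬F ∧ ¬¬T
  →2  F ∧ ¬¬T
  →3  F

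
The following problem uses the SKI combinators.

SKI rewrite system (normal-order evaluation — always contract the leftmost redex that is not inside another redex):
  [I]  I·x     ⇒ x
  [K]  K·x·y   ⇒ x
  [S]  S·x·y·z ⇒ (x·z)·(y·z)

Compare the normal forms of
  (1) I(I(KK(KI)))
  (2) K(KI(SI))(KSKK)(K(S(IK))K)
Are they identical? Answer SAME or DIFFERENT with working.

Term A:
  start: I(I(KK(KI)))
  [1] I(KK(KI))
  [2] KK(KI)
  [3] K

Term B:
  start: K(KI(SI))(KSKK)(K(S(IK))K)
  [1] KI(SI)(K(S(IK))K)
  [2] I(K(S(IK))K)
  [3] K(S(IK))K
  [4] S(IK)
  [5] SK

Answer: DIFFERENT — A ⇓ K, B ⇓ SK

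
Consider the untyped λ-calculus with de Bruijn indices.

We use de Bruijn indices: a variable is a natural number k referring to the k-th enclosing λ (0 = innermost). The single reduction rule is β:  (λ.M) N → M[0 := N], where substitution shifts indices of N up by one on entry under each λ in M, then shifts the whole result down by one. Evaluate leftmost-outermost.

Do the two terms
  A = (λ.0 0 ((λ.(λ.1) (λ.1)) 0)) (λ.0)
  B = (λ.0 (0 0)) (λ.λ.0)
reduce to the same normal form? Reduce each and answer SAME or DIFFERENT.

Term A:
  start: (λ.0 0 ((λ.(λ.1) (λ.1)) 0)) (λ.0)
  step 1: (λ.0) (λ.0) ((λ.(λ.1) (λ.1)) (λ.0))
  step 2: (λ.0) ((λ.(λ.1) (λ.1)) (λ.0))
  step 3: (λ.(λ.1) (λ.1)) (λ.0)
  step 4: (λ.λ.0) (λ.λ.0)
  step 5: λ.0

Term B:
  start: (λ.0 (0 0)) (λ.λ.0)
  step 1: (λ.λ.0) ((λ.λ.0) (λ.λ.0))
  step 2: λ.0

Answer: SAME — A ⇓ λ.0, B ⇓ λ.0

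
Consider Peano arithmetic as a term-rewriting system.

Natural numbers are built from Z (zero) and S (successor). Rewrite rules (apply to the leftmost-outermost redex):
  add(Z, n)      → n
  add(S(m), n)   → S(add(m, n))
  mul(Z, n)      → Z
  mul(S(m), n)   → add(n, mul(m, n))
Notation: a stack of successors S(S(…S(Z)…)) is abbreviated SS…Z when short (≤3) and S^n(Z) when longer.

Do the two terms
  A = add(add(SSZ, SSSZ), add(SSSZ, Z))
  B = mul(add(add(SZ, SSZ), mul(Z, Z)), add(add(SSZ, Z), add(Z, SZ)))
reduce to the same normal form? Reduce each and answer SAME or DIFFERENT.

Answer: DIFFERENT — A ⇓ S^8(Z), B ⇓ S^9(Z)

Working:
Term A:
  start: add(add(SSZ, SSSZ), add(SSSZ, Z))
  [1] add(S(add(SZ, SSSZ)), add(SSSZ, Z))
  [2] S(add(add(SZ, SSSZ), add(SSSZ, Z)))
  [3] S(add(S(add(Z, SSSZ)), add(SSSZ, Z)))
  [4] S(S(add(add(Z, SSSZ), add(SSSZ, Z))))
  [5] S(S(add(SSSZ, add(SSSZ, Z))))
  [6] S(S(S(add(SSZ, add(SSSZ, Z)))))
  [7] S(S(S(S(add(SZ, add(SSSZ, Z))))))
  [8] S(S(S(S(S(add(Z, add(SSSZ, Z)))))))
  [9] S(S(S(S(S(add(SSSZ, Z))))))
  [10] S(S(S(S(S(S(add(SSZ, Z)))))))
  [11] S(S(S(S(S(S(S(add(SZ, Z))))))))
  [12] S(S(S(S(S(S(S(S(add(Z, Z)))))))))
  [13] S^8(Z)

Term B:
  start: mul(add(add(SZ, SSZ), mul(Z, Z)), add(add(SSZ, Z), add(Z, SZ)))
  [1] mul(add(S(add(Z, SSZ)), mul(Z, Z)), add(add(SSZ, Z), add(Z, SZ)))
  [2] mul(S(add(add(Z, SSZ), mul(Z, Z))), add(add(SSZ, Z), add(Z, SZ)))
  [3] add(add(add(SSZ, Z), add(Z, SZ)), mul(add(add(Z, SSZ), mul(Z, Z)), add(add(SSZ, Z), add(Z, SZ))))
  [4] add(add(S(add(SZ, Z)), add(Z, SZ)), mul(add(add(Z, SSZ), mul(Z, Z)), add(add(SSZ, Z), add(Z, SZ))))
  [5] add(S(add(add(SZ, Z), add(Z, SZ))), mul(add(add(Z, SSZ), mul(Z, Z)), add(add(SSZ, Z), add(Z, SZ))))
  [6] S(add(add(add(SZ, Z), add(Z, SZ)), mul(add(add(Z, SSZ), mul(Z, Z)), add(add(SSZ, Z), add(Z, SZ)))))
  [7] S(add(add(S(add(Z, Z)), add(Z, SZ)), mul(add(add(Z, SSZ), mul(Z, Z)), add(add(SSZ, Z), add(Z, SZ)))))
  [8] S(add(S(add(add(Z, Z), add(Z, SZ))), mul(add(add(Z, SSZ), mul(Z, Z)), add(add(SSZ, Z), add(Z, SZ)))))
  [9] S(S(add(add(add(Z, Z), add(Z, SZ)), mul(add(add(Z, SSZ), mul(Z, Z)), add(add(SSZ, Z), add(Z, SZ))))))
  [10] S(S(add(add(Z, add(Z, SZ)), mul(add(add(Z, SSZ), mul(Z, Z)), add(add(SSZ, Z), add(Z, SZ))))))
  [11] S(S(add(add(Z, SZ), mul(add(add(Z, SSZ), mul(Z, Z)), add(add(SSZ, Z), add(Z, SZ))))))
  [12] S(S(add(SZ, mul(add(add(Z, SSZ), mul(Z, Z)), add(add(SSZ, Z), add(Z, SZ))))))
  [13] S(S(S(add(Z, mul(add(add(Z, SSZ), mul(Z, Z)), add(add(SSZ, Z), add(Z, SZ)))))))
  [14] S(S(S(mul(add(add(Z, SSZ), mul(Z, Z)), add(add(SSZ, Z), add(Z, SZ))))))
  [15] S(S(S(mul(add(SSZ, mul(Z, Z)), add(add(SSZ, Z), add(Z, SZ))))))
  [16] S(S(S(mul(S(add(SZ, mul(Z, Z))), add(add(SSZ, Z), add(Z, SZ))))))
  [17] S(S(S(add(add(add(SSZ, Z), add(Z, SZ)), mul(add(SZ, mul(Z, Z)), add(add(SSZ, Z), add(Z, SZ)))))))
  [18] S(S(S(add(add(S(add(SZ, Z)), add(Z, SZ)), mul(add(SZ, mul(Z, Z)), add(add(SSZ, Z), add(Z, SZ)))))))
  [19] S(S(S(add(S(add(add(SZ, Z), add(Z, SZ))), mul(add(SZ, mul(Z, Z)), add(add(SSZ, Z), add(Z, SZ)))))))
  [20] S(S(S(S(add(add(add(SZ, Z), add(Z, SZ)), mul(add(SZ, mul(Z, Z)), add(add(SSZ, Z), add(Z, SZ))))))))
  [21] S(S(S(S(add(add(S(add(Z, Z)), add(Z, SZ)), mul(add(SZ, mul(Z, Z)), add(add(SSZ, Z), add(Z, SZ))))))))
  [22] S(S(S(S(add(S(add(add(Z, Z), add(Z, SZ))), mul(add(SZ, mul(Z, Z)), add(add(SSZ, Z), add(Z, SZ))))))))
  [23] S(S(S(S(S(add(add(add(Z, Z), add(Z, SZ)), mul(add(SZ, mul(Z, Z)), add(add(SSZ, Z), add(Z, SZ)))))))))
  [24] S(S(S(S(S(add(add(Z, add(Z, SZ)), mul(add(SZ, mul(Z, Z)), add(add(SSZ, Z), add(Z, SZ)))))))))
  [25] S(S(S(S(S(add(add(Z, SZ), mul(add(SZ, mul(Z, Z)), add(add(SSZ, Z), add(Z, SZ)))))))))
  [26] S(S(S(S(S(add(SZ, mul(add(SZ, mul(Z, Z)), add(add(SSZ, Z), add(Z, SZ)))))))))
  [27] S(S(S(S(S(S(add(Z, mul(add(SZ, mul(Z, Z)), add(add(SSZ, Z), add(Z, SZ))))))))))
  [28] S(S(S(S(S(S(mul(add(SZ, mul(Z, Z)), add(add(SSZ, Z), add(Z, SZ)))))))))
  [29] S(S(S(S(S(S(mul(S(add(Z, mul(Z, Z))), add(add(SSZ, Z), add(Z, SZ)))))))))
  [30] S(S(S(S(S(S(add(add(add(SSZ, Z), add(Z, SZ)), mul(add(Z, mul(Z, Z)), add(add(SSZ, Z), add(Z, SZ))))))))))
  [31] S(S(S(S(S(S(add(add(S(add(SZ, Z)), add(Z, SZ)), mul(add(Z, mul(Z, Z)), add(add(SSZ, Z), add(Z, SZ))))))))))
  [32] S(S(S(S(S(S(add(S(add(add(SZ, Z), add(Z, SZ))), mul(add(Z, mul(Z, Z)), add(add(SSZ, Z), add(Z, SZ))))))))))
  [33] S(S(S(S(S(S(S(add(add(add(SZ, Z), add(Z, SZ)), mul(add(Z, mul(Z, Z)), add(add(SSZ, Z), add(Z, SZ)))))))))))
  [34] S(S(S(S(S(S(S(add(add(S(add(Z, Z)), add(Z, SZ)), mul(add(Z, mul(Z, Z)), add(add(SSZ, Z), add(Z, SZ)))))))))))
  [35] S(S(S(S(S(S(S(add(S(add(add(Z, Z), add(Z, SZ))), mul(add(Z, mul(Z, Z)), add(add(SSZ, Z), add(Z, SZ)))))))))))
  [36] S(S(S(S(S(S(S(S(add(add(add(Z, Z), add(Z, SZ)), mul(add(Z, mul(Z, Z)), add(add(SSZ, Z), add(Z, SZ))))))))))))
  [37] S(S(S(S(S(S(S(S(add(add(Z, add(Z, SZ)), mul(add(Z, mul(Z, Z)), add(add(SSZ, Z), add(Z, SZ))))))))))))
  [38] S(S(S(S(S(S(S(S(add(add(Z, SZ), mul(add(Z, mul(Z, Z)), add(add(SSZ, Z), add(Z, SZ))))))))))))
  [39] S(S(S(S(S(S(S(S(add(SZ, mul(add(Z, mul(Z, Z)), add(add(SSZ, Z), add(Z, SZ))))))))))))
  [40] S(S(S(S(S(S(S(S(S(add(Z, mul(add(Z, mul(Z, Z)), add(add(SSZ, Z), add(Z, SZ)))))))))))))
  [41] S(S(S(S(S(S(S(S(S(mul(add(Z, mul(Z, Z)), add(add(SSZ, Z), add(Z, SZ))))))))))))
  [42] S(S(S(S(S(S(S(S(S(mul(mul(Z, Z), add(add(SSZ, Z), add(Z, SZ))))))))))))
  [43] S(S(S(S(S(S(S(S(S(mul(Z, add(add(SSZ, Z), add(Z, SZ))))))))))))
  [44] S^9(Z)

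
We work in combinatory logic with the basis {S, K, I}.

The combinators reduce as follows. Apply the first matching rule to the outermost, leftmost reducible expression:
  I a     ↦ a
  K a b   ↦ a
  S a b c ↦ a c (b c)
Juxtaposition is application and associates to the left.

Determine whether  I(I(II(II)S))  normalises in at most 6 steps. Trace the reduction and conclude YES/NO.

  start: I(I(II(II)S))
  →1  I(II(II)S)
  →2  II(II)S
  →3  I(II)S
  →4  IIS
  →5  IS
  →6  S

Answer: YES — reaches normal form S in 6 ≤ 6 steps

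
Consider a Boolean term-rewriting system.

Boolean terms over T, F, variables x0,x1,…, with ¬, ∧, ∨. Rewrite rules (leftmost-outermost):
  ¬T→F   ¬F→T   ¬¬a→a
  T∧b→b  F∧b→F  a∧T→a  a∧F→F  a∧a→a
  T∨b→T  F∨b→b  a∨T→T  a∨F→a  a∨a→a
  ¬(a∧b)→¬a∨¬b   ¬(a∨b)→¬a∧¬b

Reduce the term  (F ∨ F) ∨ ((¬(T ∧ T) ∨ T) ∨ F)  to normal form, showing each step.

Answer: normal form = T  (in 4 steps)

Reduction:
  start: (F ∨ F) ∨ ((¬(T ∧ T) ∨ T) ∨ F)
  →1  F ∨ ((¬(T ∧ T) ∨ T) ∨ F)
  →2  (¬(T ∧ T) ∨ T) ∨ F
  →3  ¬(T ∧ T) ∨ T
  →4  T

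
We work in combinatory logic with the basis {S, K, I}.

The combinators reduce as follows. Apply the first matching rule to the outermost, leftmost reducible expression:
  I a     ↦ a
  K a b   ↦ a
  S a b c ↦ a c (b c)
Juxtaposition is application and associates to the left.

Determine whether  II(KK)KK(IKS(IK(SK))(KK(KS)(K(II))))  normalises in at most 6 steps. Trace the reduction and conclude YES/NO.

  start: II(KK)KK(IKS(IK(SK))(KK(KS)(K(II))))
  →1  I(KK)KK(IKS(IK(SK))(KK(KS)(K(II))))
  →2  KKKK(IKS(IK(SK))(KK(KS)(K(II))))
  →3  KK(IKS(IK(SK))(KK(KS)(K(II))))
  →4  K

Answer: YES — reaches normal form K in 4 ≤ 6 steps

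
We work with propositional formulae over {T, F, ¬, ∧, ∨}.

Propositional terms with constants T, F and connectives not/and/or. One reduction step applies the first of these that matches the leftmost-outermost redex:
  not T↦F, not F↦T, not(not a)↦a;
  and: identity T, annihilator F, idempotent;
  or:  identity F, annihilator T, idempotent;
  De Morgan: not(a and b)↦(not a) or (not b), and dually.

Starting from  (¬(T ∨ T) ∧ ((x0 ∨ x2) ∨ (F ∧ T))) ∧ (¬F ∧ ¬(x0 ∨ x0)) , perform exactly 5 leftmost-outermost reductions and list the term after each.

Answer: after 5 steps: F

Derivation:
  start: (¬(T ∨ T) ∧ ((x0 ∨ x2) ∨ (F ∧ T))) ∧ (¬F ∧ ¬(x0 ∨ x0))
  →1  ((¬T ∧ ¬T) ∧ ((x0 ∨ x2) ∨ (F ∧ T))) ∧ (¬F ∧ ¬(x0 ∨ x0))
  →2  (¬T ∧ ((x0 ∨ x2) ∨ (F ∧ T))) ∧ (¬F ∧ ¬(x0 ∨ x0))
  →3  (F ∧ ((x0 ∨ x2) ∨ (F ∧ T))) ∧ (¬F ∧ ¬(x0 ∨ x0))
  →4  F ∧ (¬F ∧ ¬(x0 ∨ x0))
  →5  F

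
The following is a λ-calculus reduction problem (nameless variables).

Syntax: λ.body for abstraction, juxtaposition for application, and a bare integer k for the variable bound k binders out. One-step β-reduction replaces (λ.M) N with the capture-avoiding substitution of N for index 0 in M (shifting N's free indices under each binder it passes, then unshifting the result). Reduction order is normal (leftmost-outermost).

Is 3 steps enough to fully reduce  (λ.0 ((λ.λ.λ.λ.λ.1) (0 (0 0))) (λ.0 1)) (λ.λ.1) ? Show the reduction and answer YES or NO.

  start: (λ.0 ((λ.λ.λ.λ.λ.1) (0 (0 0))) (λ.0 1)) (λ.λ.1)
  step 1: (λ.λ.1) ((λ.λ.λ.λ.λ.1) ((λ.λ.1) ((λ.λ.1) (λ.λ.1)))) (λ.0 (λ.λ.1))
  step 2: (λ.(λ.λ.λ.λ.λ.1) ((λ.λ.1) ((λ.λ.1) (λ.λ.1)))) (λ.0 (λ.λ.1))
  step 3: (λ.λ.λ.λ.λ.1) ((λ.λ.1) ((λ.λ.1) (λ.λ.1)))

Answer: NO — after 3 steps the term is (λ.λ.λ.λ.λ.1) ((λ.λ.1) ((λ.λ.1) (λ.λ.1))), not yet normal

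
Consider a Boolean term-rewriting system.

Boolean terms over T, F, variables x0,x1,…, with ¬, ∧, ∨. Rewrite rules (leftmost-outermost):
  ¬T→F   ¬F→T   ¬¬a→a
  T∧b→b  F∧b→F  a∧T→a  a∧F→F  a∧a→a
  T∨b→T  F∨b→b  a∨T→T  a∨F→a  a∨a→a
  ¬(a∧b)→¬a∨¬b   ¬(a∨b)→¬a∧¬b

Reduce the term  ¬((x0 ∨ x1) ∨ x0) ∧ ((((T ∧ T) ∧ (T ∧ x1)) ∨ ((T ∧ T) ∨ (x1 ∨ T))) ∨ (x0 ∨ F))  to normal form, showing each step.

  start: ¬((x0 ∨ x1) ∨ x0) ∧ ((((T ∧ T) ∧ (T ∧ x1)) ∨ ((T ∧ T) ∨ (x1 ∨ T))) ∨ (x0 ∨ F))
  step 1: (¬(x0 ∨ x1) ∧ ¬x0) ∧ ((((T ∧ T) ∧ (T ∧ x1)) ∨ ((T ∧ T) ∨ (x1 ∨ T))) ∨ (x0 ∨ F))
  step 2: ((¬x0 ∧ ¬x1) ∧ ¬x0) ∧ ((((T ∧ T) ∧ (T ∧ x1)) ∨ ((T ∧ T) ∨ (x1 ∨ T))) ∨ (x0 ∨ F))
  step 3: ((¬x0 ∧ ¬x1) ∧ ¬x0) ∧ (((T ∧ (T ∧ x1)) ∨ ((T ∧ T) ∨ (x1 ∨ T))) ∨ (x0 ∨ F))
  step 4: ((¬x0 ∧ ¬x1) ∧ ¬x0) ∧ (((T ∧ x1) ∨ ((T ∧ T) ∨ (x1 ∨ T))) ∨ (x0 ∨ F))
  step 5: ((¬x0 ∧ ¬x1) ∧ ¬x0) ∧ ((x1 ∨ ((T ∧ T) ∨ (x1 ∨ T))) ∨ (x0 ∨ F))
  step 6: ((¬x0 ∧ ¬x1) ∧ ¬x0) ∧ ((x1 ∨ (T ∨ (x1 ∨ T))) ∨ (x0 ∨ F))
  step 7: ((¬x0 ∧ ¬x1) ∧ ¬x0) ∧ ((x1 ∨ T) ∨ (x0 ∨ F))
  step 8: ((¬x0 ∧ ¬x1) ∧ ¬x0) ∧ (T ∨ (x0 ∨ F))
  step 9: ((¬x0 ∧ ¬x1) ∧ ¬x0) ∧ T
  step 10: (¬x0 ∧ ¬x1) ∧ ¬x0

Answer: normal form = (¬x0 ∧ ¬x1) ∧ ¬x0  (in 10 steps)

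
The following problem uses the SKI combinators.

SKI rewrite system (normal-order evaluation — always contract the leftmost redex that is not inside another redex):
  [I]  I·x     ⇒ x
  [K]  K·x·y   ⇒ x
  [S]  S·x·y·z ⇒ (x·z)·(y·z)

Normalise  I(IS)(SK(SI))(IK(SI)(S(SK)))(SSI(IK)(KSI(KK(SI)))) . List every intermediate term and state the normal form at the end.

  start: I(IS)(SK(SI))(IK(SI)(S(SK)))(SSI(IK)(KSI(KK(SI))))
  →1  IS(SK(SI))(IK(SI)(S(SK)))(SSI(IK)(KSI(KK(SI))))
  →2  S(SK(SI))(IK(SI)(S(SK)))(SSI(IK)(KSI(KK(SI))))
  →3  SK(SI)(SSI(IK)(KSI(KK(SI))))(IK(SI)(S(SK))(SSI(IK)(KSI(KK(SI)))))
  →4  K(SSI(IK)(KSI(KK(SI))))(SI(SSI(IK)(KSI(KK(SI)))))(IK(SI)(S(SK))(SSI(IK)(KSI(KK(SI)))))
  →5  SSI(IK)(KSI(KK(SI)))(IK(SI)(S(SK))(SSI(IK)(KSI(KK(SI)))))
  →6  S(IK)(I(IK))(KSI(KK(SI)))(IK(SI)(S(SK))(SSI(IK)(KSI(KK(SI)))))
  →7  IK(KSI(KK(SI)))(I(IK)(KSI(KK(SI))))(IK(SI)(S(SK))(SSI(IK)(KSI(KK(SI)))))
  →8  K(KSI(KK(SI)))(I(IK)(KSI(KK(SI))))(IK(SI)(S(SK))(SSI(IK)(KSI(KK(SI)))))
  →9  KSI(KK(SI))(IK(SI)(S(SK))(SSI(IK)(KSI(KK(SI)))))
  →10  S(KK(SI))(IK(SI)(S(SK))(SSI(IK)(KSI(KK(SI)))))
  →11  SK(IK(SI)(S(SK))(SSI(IK)(KSI(KK(SI)))))
  →12  SK(K(SI)(S(SK))(SSI(IK)(KSI(KK(SI)))))
  →13  SK(SI(SSI(IK)(KSI(KK(SI)))))
  →14  SK(SI(S(IK)(I(IK))(KSI(KK(SI)))))
  →15  SK(SI(IK(KSI(KK(SI)))(I(IK)(KSI(KK(SI))))))
  →16  SK(SI(K(KSI(KK(SI)))(I(IK)(KSI(KK(SI))))))
  →17  SK(SI(KSI(KK(SI))))
  →18  SK(SI(S(KK(SI))))
  →19  SK(SI(SK))

Answer: normal form = SK(SI(SK))  (in 19 steps)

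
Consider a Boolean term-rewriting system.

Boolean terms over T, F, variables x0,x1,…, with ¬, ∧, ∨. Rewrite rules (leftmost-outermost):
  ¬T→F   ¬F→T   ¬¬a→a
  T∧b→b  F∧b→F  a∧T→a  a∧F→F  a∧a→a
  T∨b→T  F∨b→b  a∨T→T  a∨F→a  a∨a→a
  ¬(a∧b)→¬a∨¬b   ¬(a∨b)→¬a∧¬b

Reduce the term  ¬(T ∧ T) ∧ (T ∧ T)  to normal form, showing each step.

  start: ¬(T ∧ T) ∧ (T ∧ T)
  step 1: (¬T ∨ ¬T) ∧ (T ∧ T)
  step 2: ¬T ∧ (T ∧ T)
  step 3: F ∧ (T ∧ T)
  step 4: F

Answer: normal form = F  (in 4 steps)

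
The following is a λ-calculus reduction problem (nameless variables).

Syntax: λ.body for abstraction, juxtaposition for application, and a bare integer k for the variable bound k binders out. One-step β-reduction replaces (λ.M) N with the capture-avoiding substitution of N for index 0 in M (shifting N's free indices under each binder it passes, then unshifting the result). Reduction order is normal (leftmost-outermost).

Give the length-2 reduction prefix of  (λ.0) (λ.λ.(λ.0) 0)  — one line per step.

Answer: after 2 steps: λ.λ.0

Reduction:
  start: (λ.0) (λ.λ.(λ.0) 0)
  [1] λ.λ.(λ.0) 0
  [2] λ.λ.0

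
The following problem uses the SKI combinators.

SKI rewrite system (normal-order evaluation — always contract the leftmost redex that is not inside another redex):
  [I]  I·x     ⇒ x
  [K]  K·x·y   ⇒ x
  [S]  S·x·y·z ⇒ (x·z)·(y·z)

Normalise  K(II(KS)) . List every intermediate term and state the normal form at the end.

Answer: normal form = K(KS)  (in 2 steps)

Derivation:
  start: K(II(KS))
  →1  K(I(KS))
  →2  K(KS)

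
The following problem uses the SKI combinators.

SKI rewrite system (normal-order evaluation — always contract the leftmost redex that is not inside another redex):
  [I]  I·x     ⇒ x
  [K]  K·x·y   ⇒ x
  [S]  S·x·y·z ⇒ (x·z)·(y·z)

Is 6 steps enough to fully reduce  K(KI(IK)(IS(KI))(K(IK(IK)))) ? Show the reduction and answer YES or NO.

Answer: YES — reaches normal form K(S(KI)(K(KK))) in 5 ≤ 6 steps

Reduction:
  start: K(KI(IK)(IS(KI))(K(IK(IK))))
  →1  K(I(IS(KI))(K(IK(IK))))
  →2  K(IS(KI)(K(IK(IK))))
  →3  K(S(KI)(K(IK(IK))))
  →4  K(S(KI)(K(K(IK))))
  →5  K(S(KI)(K(KK)))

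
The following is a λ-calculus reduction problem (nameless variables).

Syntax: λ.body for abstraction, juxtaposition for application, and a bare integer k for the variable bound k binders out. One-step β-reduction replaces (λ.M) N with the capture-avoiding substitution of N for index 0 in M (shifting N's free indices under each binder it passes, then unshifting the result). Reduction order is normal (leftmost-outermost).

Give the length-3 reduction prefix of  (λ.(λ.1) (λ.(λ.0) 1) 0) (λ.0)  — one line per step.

  start: (λ.(λ.1) (λ.(λ.0) 1) 0) (λ.0)
  →1  (λ.λ.0) (λ.(λ.0) (λ.0)) (λ.0)
  →2  (λ.0) (λ.0)
  →3  λ.0

Answer: after 3 steps: λ.0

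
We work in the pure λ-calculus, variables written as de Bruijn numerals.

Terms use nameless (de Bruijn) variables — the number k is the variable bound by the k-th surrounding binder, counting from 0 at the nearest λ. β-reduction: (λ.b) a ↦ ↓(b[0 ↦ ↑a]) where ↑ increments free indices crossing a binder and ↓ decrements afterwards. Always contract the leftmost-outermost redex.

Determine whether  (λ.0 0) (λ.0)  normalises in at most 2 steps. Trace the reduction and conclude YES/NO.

  start: (λ.0 0) (λ.0)
  →1  (λ.0) (λ.0)
  →2  λ.0

Answer: YES — reaches normal form λ.0 in 2 ≤ 2 steps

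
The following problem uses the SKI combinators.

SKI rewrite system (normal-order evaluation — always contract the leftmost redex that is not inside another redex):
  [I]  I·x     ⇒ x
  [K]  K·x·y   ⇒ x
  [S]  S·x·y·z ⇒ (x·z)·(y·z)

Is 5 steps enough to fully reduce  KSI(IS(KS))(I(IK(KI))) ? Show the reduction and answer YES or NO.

  start: KSI(IS(KS))(I(IK(KI)))
  →1  S(IS(KS))(I(IK(KI)))
  →2  S(S(KS))(I(IK(KI)))
  →3  S(S(KS))(IK(KI))
  →4  S(S(KS))(K(KI))

Answer: YES — reaches normal form S(S(KS))(K(KI)) in 4 ≤ 5 steps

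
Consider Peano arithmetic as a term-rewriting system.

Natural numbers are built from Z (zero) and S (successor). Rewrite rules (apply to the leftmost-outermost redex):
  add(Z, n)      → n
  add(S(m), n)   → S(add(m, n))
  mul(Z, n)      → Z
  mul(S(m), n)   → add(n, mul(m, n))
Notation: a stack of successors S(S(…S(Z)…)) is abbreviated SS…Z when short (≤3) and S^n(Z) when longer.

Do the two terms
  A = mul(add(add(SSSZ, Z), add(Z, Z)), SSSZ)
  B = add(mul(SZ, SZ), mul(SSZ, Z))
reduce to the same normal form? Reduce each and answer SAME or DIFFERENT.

Answer: DIFFERENT — A ⇓ S^9(Z), B ⇓ SZ

Derivation:
Term A:
  start: mul(add(add(SSSZ, Z), add(Z, Z)), SSSZ)
  step 1: mul(add(S(add(SSZ, Z)), add(Z, Z)), SSSZ)
  step 2: mul(S(add(add(SSZ, Z), add(Z, Z))), SSSZ)
  step 3: add(SSSZ, mul(add(add(SSZ, Z), add(Z, Z)), SSSZ))
  step 4: S(add(SSZ, mul(add(add(SSZ, Z), add(Z, Z)), SSSZ)))
  step 5: S(S(add(SZ, mul(add(add(SSZ, Z), add(Z, Z)), SSSZ))))
  step 6: S(S(S(add(Z, mul(add(add(SSZ, Z), add(Z, Z)), SSSZ)))))
  step 7: S(S(S(mul(add(add(SSZ, Z), add(Z, Z)), SSSZ))))
  step 8: S(S(S(mul(add(S(add(SZ, Z)), add(Z, Z)), SSSZ))))
  step 9: S(S(S(mul(S(add(add(SZ, Z), add(Z, Z))), SSSZ))))
  step 10: S(S(S(add(SSSZ, mul(add(add(SZ, Z), add(Z, Z)), SSSZ)))))
  step 11: S(S(S(S(add(SSZ, mul(add(add(SZ, Z), add(Z, Z)), SSSZ))))))
  step 12: S(S(S(S(S(add(SZ, mul(add(add(SZ, Z), add(Z, Z)), SSSZ)))))))
  step 13: S(S(S(S(S(S(add(Z, mul(add(add(SZ, Z), add(Z, Z)), SSSZ))))))))
  step 14: S(S(S(S(S(S(mul(add(add(SZ, Z), add(Z, Z)), SSSZ)))))))
  step 15: S(S(S(S(S(S(mul(add(S(add(Z, Z)), add(Z, Z)), SSSZ)))))))
  step 16: S(S(S(S(S(S(mul(S(add(add(Z, Z), add(Z, Z))), SSSZ)))))))
  step 17: S(S(S(S(S(S(add(SSSZ, mul(add(add(Z, Z), add(Z, Z)), SSSZ))))))))
  step 18: S(S(S(S(S(S(S(add(SSZ, mul(add(add(Z, Z), add(Z, Z)), SSSZ)))))))))
  step 19: S(S(S(S(S(S(S(S(add(SZ, mul(add(add(Z, Z), add(Z, Z)), SSSZ))))))))))
  step 20: S(S(S(S(S(S(S(S(S(add(Z, mul(add(add(Z, Z), add(Z, Z)), SSSZ)))))))))))
  step 21: S(S(S(S(S(S(S(S(S(mul(add(add(Z, Z), add(Z, Z)), SSSZ))))))))))
  step 22: S(S(S(S(S(S(S(S(S(mul(add(Z, add(Z, Z)), SSSZ))))))))))
  step 23: S(S(S(S(S(S(S(S(S(mul(add(Z, Z), SSSZ))))))))))
  step 24: S(S(S(S(S(S(S(S(S(mul(Z, SSSZ))))))))))
  step 25: S^9(Z)

Term B:
  start: add(mul(SZ, SZ), mul(SSZ, Z))
  step 1: add(add(SZ, mul(Z, SZ)), mul(SSZ, Z))
  step 2: add(S(add(Z, mul(Z, SZ))), mul(SSZ, Z))
  step 3: S(add(add(Z, mul(Z, SZ)), mul(SSZ, Z)))
  step 4: S(add(mul(Z, SZ), mul(SSZ, Z)))
  step 5: S(add(Z, mul(SSZ, Z)))
  step 6: S(mul(SSZ, Z))
  step 7: S(add(Z, mul(SZ, Z)))
  step 8: S(mul(SZ, Z))
  step 9: S(add(Z, mul(Z, Z)))
  step 10: S(mul(Z, Z))
  step 11: SZ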